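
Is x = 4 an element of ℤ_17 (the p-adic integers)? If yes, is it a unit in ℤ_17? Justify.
x ∈ ℤ_17^× (unit); v_17(x) = 0

ℤ_17 = {x ∈ ℚ_17 : v_17(x) ≥ 0} and ℤ_17^× = {x ∈ ℤ_17 : v_17(x) = 0}. Here v_17(4) = v_17(num) − v_17(den) = 0; compare against these criteria.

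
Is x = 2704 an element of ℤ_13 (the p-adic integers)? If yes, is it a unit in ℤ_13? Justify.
x ∈ ℤ_13 but not a unit; v_13(x) = 2 > 0

ℤ_13 = {x ∈ ℚ_13 : v_13(x) ≥ 0} and ℤ_13^× = {x ∈ ℤ_13 : v_13(x) = 0}. Here v_13(2704) = v_13(num) − v_13(den) = 2; compare against these criteria.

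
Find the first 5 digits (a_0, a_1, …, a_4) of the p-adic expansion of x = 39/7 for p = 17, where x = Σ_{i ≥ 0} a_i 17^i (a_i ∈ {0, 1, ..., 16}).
(a_0, …, a_4) = (8, 12, 9, 14, 4)

v_17(39/7) = 0 (numerator and denominator both coprime to 17), so x ∈ ℤ_17^×. Compute digits iteratively via a_i = x_i mod 17, x_{i+1} = (x_i − a_i)/17, with x_0 = x:
  x_0 = 39/7;  a_0 = 8;  x_1 = (x_0 − 8)/17 = -1/7
  x_1 = -1/7;  a_1 = 12;  x_2 = (x_1 − 12)/17 = -5/7
  x_2 = -5/7;  a_2 = 9;  x_3 = (x_2 − 9)/17 = -4/7
  x_3 = -4/7;  a_3 = 14;  x_4 = (x_3 − 14)/17 = -6/7
  x_4 = -6/7;  a_4 = 4;  x_5 = (x_4 − 4)/17 = -2/7
Digits: (8, 12, 9, 14, 4).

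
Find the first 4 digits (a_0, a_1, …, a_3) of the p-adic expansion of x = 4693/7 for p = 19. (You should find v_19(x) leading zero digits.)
(a_0, …, a_3) = (0, 0, 10, 5)

v_19(4693/7) = 2, so a_0 = ... = a_1 = 0. Factor out: x = 19^2 · u with u = 13/7 a unit in ℤ_19. Expand u iteratively via a_{v+i} = u_i mod 19, u_{i+1} = (u_i − a_{v+i})/19:
  u_0 = 13/7;  a_2 = 10;  u_1 = (u_0 − 10)/19 = -3/7
  u_1 = -3/7;  a_3 = 5;  u_2 = (u_1 − 5)/19 = -2/7
Digits: (0, 0, 10, 5).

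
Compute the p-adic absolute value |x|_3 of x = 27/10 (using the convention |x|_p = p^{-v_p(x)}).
|27/10|_3 = 1/27

Step 1 — compute v_3(x) by factoring powers of 3 out of the numerator and denominator: v_3(27/10) = 3. Step 2 — apply |x|_p = p^{-v_p(x)} = 3^{-3} = 1/27.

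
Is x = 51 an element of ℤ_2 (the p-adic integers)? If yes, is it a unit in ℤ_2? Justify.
x ∈ ℤ_2^× (unit); v_2(x) = 0

ℤ_2 = {x ∈ ℚ_2 : v_2(x) ≥ 0} and ℤ_2^× = {x ∈ ℤ_2 : v_2(x) = 0}. Here v_2(51) = v_2(num) − v_2(den) = 0; compare against these criteria.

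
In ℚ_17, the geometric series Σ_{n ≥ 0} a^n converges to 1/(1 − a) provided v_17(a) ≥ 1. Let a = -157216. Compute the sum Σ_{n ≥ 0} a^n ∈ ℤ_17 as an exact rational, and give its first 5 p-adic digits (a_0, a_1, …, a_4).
Σ a^n = 1/(1 − a) = 1/157217;  first 5 digits = (1, 0, 0, 2, 15)

v_17(a) = 3 ≥ 1, so the series converges in ℤ_17 to 1/(1 − a) = 1/(1 − (-157216)) = 1/157217. Expand this rational in ℤ_17: compute digits iteratively via d_i = x_i mod 17, x_{i+1} = (x_i − d_i)/17. The first 5 digits are (1, 0, 0, 2, 15).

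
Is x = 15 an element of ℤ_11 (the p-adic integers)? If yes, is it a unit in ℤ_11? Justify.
x ∈ ℤ_11^× (unit); v_11(x) = 0

ℤ_11 = {x ∈ ℚ_11 : v_11(x) ≥ 0} and ℤ_11^× = {x ∈ ℤ_11 : v_11(x) = 0}. Here v_11(15) = v_11(num) − v_11(den) = 0; compare against these criteria.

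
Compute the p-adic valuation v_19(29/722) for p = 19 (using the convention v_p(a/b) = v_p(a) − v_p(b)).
v_19(29/722) = -2

Factor powers of 19 from the numerator and denominator of the reduced fraction: 29 = 19^0 · 29 and 722 = 19^2 · 2. Apply v_p(a/b) = v_p(a) − v_p(b): v_19(29/722) = 0 − 2 = -2.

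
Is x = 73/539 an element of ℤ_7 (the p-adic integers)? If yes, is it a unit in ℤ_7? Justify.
x ∉ ℤ_7 (v_7(x) = -2 < 0)

ℤ_7 = {x ∈ ℚ_7 : v_7(x) ≥ 0} and ℤ_7^× = {x ∈ ℤ_7 : v_7(x) = 0}. Here v_7(73/539) = v_7(num) − v_7(den) = -2; compare against these criteria.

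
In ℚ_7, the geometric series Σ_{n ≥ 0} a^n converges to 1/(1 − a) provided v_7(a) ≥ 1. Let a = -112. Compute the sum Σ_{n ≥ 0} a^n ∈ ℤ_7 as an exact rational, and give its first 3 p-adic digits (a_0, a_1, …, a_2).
Σ a^n = 1/(1 − a) = 1/113;  first 3 digits = (1, 5, 1)

v_7(a) = 1 ≥ 1, so the series converges in ℤ_7 to 1/(1 − a) = 1/(1 − (-112)) = 1/113. Expand this rational in ℤ_7: compute digits iteratively via d_i = x_i mod 7, x_{i+1} = (x_i − d_i)/7. The first 3 digits are (1, 5, 1).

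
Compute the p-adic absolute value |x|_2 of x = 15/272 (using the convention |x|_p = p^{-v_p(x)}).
|15/272|_2 = 16

Step 1 — compute v_2(x) by factoring powers of 2 out of the numerator and denominator: v_2(15/272) = -4. Step 2 — apply |x|_p = p^{-v_p(x)} = 2^{4} = 16.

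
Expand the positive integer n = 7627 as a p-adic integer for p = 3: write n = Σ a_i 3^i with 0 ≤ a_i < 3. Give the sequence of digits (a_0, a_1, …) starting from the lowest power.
(a_0, a_1, …) = (1, 1, 1, 0, 1, 1, 1, 0, 1)

Repeated division by 3 gives the digits low-to-high: 7627 = 1 + 1·3^1 + 1·3^2 + 1·3^4 + 1·3^5 + 1·3^6 + 1·3^8. Digit sequence: (1, 1, 1, 0, 1, 1, 1, 0, 1).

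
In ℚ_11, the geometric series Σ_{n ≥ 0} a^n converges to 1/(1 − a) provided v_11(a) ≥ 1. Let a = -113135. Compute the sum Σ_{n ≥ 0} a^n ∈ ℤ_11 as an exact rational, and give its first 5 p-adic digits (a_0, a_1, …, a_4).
Σ a^n = 1/(1 − a) = 1/113136;  first 5 digits = (1, 0, 0, 3, 3)

v_11(a) = 3 ≥ 1, so the series converges in ℤ_11 to 1/(1 − a) = 1/(1 − (-113135)) = 1/113136. Expand this rational in ℤ_11: compute digits iteratively via d_i = x_i mod 11, x_{i+1} = (x_i − d_i)/11. The first 5 digits are (1, 0, 0, 3, 3).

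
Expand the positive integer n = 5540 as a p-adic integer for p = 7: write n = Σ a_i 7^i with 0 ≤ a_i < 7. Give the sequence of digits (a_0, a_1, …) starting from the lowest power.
(a_0, a_1, …) = (3, 0, 1, 2, 2)

Repeated division by 7 gives the digits low-to-high: 5540 = 3 + 1·7^2 + 2·7^3 + 2·7^4. Digit sequence: (3, 0, 1, 2, 2).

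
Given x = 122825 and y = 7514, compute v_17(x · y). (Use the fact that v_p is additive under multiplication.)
v_17(922907050) = 5

v_p(x) = 3 (factor: 122825 = 17^3 · 25); v_p(y) = 2 (factor: 7514 = 17^2 · 26). Additivity: v_p(xy) = v_p(x) + v_p(y) = 3 + 2 = 5. (Direct check: xy = 922907050 = 17^5 · (650).)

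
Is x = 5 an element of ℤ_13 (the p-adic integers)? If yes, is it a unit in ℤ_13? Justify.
x ∈ ℤ_13^× (unit); v_13(x) = 0

ℤ_13 = {x ∈ ℚ_13 : v_13(x) ≥ 0} and ℤ_13^× = {x ∈ ℤ_13 : v_13(x) = 0}. Here v_13(5) = v_13(num) − v_13(den) = 0; compare against these criteria.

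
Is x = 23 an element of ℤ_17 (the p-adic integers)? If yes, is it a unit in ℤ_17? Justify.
x ∈ ℤ_17^× (unit); v_17(x) = 0

ℤ_17 = {x ∈ ℚ_17 : v_17(x) ≥ 0} and ℤ_17^× = {x ∈ ℤ_17 : v_17(x) = 0}. Here v_17(23) = v_17(num) − v_17(den) = 0; compare against these criteria.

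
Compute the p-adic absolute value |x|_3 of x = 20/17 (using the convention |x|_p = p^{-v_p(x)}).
|20/17|_3 = 1

Step 1 — compute v_3(x) by factoring powers of 3 out of the numerator and denominator: v_3(20/17) = 0. Step 2 — apply |x|_p = p^{-v_p(x)} = 3^{0} = 1.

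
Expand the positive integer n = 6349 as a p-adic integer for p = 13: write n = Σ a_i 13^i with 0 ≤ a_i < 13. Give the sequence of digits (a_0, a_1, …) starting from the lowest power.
(a_0, a_1, …) = (5, 7, 11, 2)

Repeated division by 13 gives the digits low-to-high: 6349 = 5 + 7·13^1 + 11·13^2 + 2·13^3. Digit sequence: (5, 7, 11, 2).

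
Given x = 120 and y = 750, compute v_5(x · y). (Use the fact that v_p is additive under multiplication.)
v_5(90000) = 4

v_p(x) = 1 (factor: 120 = 5^1 · 24); v_p(y) = 3 (factor: 750 = 5^3 · 6). Additivity: v_p(xy) = v_p(x) + v_p(y) = 1 + 3 = 4. (Direct check: xy = 90000 = 5^4 · (144).)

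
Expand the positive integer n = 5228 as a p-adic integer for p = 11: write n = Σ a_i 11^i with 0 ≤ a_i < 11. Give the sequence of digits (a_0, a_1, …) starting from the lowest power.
(a_0, a_1, …) = (3, 2, 10, 3)

Repeated division by 11 gives the digits low-to-high: 5228 = 3 + 2·11^1 + 10·11^2 + 3·11^3. Digit sequence: (3, 2, 10, 3).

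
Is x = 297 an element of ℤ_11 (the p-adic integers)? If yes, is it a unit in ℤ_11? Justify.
x ∈ ℤ_11 but not a unit; v_11(x) = 1 > 0

ℤ_11 = {x ∈ ℚ_11 : v_11(x) ≥ 0} and ℤ_11^× = {x ∈ ℤ_11 : v_11(x) = 0}. Here v_11(297) = v_11(num) − v_11(den) = 1; compare against these criteria.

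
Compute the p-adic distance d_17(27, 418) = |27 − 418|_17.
d_17(27, 418) = 1/17

Step 1 — x − y = 27 − 418 = -391. Step 2 — v_17(-391) = 1 (factor: -391 = −(17^1 · 23); the sign does not affect v_p). Step 3 — |x − y|_17 = 17^{-1} = 1/17.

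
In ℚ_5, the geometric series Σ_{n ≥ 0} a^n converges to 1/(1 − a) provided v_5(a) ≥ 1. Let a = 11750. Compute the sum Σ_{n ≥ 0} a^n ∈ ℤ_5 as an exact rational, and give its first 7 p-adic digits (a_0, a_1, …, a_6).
Σ a^n = 1/(1 − a) = -1/11749;  first 7 digits = (1, 0, 0, 4, 3, 3, 1)

v_5(a) = 3 ≥ 1, so the series converges in ℤ_5 to 1/(1 − a) = 1/(1 − 11750) = -1/11749. Expand this rational in ℤ_5: compute digits iteratively via d_i = x_i mod 5, x_{i+1} = (x_i − d_i)/5. The first 7 digits are (1, 0, 0, 4, 3, 3, 1).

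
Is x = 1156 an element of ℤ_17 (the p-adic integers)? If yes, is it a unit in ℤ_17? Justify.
x ∈ ℤ_17 but not a unit; v_17(x) = 2 > 0

ℤ_17 = {x ∈ ℚ_17 : v_17(x) ≥ 0} and ℤ_17^× = {x ∈ ℤ_17 : v_17(x) = 0}. Here v_17(1156) = v_17(num) − v_17(den) = 2; compare against these criteria.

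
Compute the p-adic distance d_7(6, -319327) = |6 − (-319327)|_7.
d_7(6, -319327) = 1/16807

Step 1 — x − y = 6 − (-319327) = 319333. Step 2 — v_7(319333) = 5 (factor: 319333 = (7^5 · 19); the sign does not affect v_p). Step 3 — |x − y|_7 = 7^{-5} = 1/16807.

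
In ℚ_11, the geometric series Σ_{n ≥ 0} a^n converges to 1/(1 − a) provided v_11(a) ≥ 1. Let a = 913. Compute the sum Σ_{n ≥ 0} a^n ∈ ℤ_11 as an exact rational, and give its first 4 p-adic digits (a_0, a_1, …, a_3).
Σ a^n = 1/(1 − a) = -1/912;  first 4 digits = (1, 6, 10, 6)

v_11(a) = 1 ≥ 1, so the series converges in ℤ_11 to 1/(1 − a) = 1/(1 − 913) = -1/912. Expand this rational in ℤ_11: compute digits iteratively via d_i = x_i mod 11, x_{i+1} = (x_i − d_i)/11. The first 4 digits are (1, 6, 10, 6).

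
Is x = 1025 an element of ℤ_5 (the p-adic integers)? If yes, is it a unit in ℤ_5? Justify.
x ∈ ℤ_5 but not a unit; v_5(x) = 2 > 0

ℤ_5 = {x ∈ ℚ_5 : v_5(x) ≥ 0} and ℤ_5^× = {x ∈ ℤ_5 : v_5(x) = 0}. Here v_5(1025) = v_5(num) − v_5(den) = 2; compare against these criteria.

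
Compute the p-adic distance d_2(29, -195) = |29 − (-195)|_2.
d_2(29, -195) = 1/32

Step 1 — x − y = 29 − (-195) = 224. Step 2 — v_2(224) = 5 (factor: 224 = (2^5 · 7); the sign does not affect v_p). Step 3 — |x − y|_2 = 2^{-5} = 1/32.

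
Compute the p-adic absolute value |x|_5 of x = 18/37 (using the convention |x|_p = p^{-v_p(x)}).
|18/37|_5 = 1

Step 1 — compute v_5(x) by factoring powers of 5 out of the numerator and denominator: v_5(18/37) = 0. Step 2 — apply |x|_p = p^{-v_p(x)} = 5^{0} = 1.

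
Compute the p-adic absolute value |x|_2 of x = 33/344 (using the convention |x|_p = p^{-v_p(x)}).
|33/344|_2 = 8

Step 1 — compute v_2(x) by factoring powers of 2 out of the numerator and denominator: v_2(33/344) = -3. Step 2 — apply |x|_p = p^{-v_p(x)} = 2^{3} = 8.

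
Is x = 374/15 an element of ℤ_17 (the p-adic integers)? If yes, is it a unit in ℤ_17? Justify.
x ∈ ℤ_17 but not a unit; v_17(x) = 1 > 0

ℤ_17 = {x ∈ ℚ_17 : v_17(x) ≥ 0} and ℤ_17^× = {x ∈ ℤ_17 : v_17(x) = 0}. Here v_17(374/15) = v_17(num) − v_17(den) = 1; compare against these criteria.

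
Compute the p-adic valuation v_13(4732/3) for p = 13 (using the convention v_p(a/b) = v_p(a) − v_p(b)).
v_13(4732/3) = 2

Factor powers of 13 from the numerator and denominator of the reduced fraction: 4732 = 13^2 · 28 and 3 = 13^0 · 3. Apply v_p(a/b) = v_p(a) − v_p(b): v_13(4732/3) = 2 − 0 = 2.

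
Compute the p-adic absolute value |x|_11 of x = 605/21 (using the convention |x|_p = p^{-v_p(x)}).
|605/21|_11 = 1/121

Step 1 — compute v_11(x) by factoring powers of 11 out of the numerator and denominator: v_11(605/21) = 2. Step 2 — apply |x|_p = p^{-v_p(x)} = 11^{-2} = 1/121.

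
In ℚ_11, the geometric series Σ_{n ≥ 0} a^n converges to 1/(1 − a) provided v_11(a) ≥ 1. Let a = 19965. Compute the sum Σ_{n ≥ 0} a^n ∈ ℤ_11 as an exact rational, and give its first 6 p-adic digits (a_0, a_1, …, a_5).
Σ a^n = 1/(1 − a) = -1/19964;  first 6 digits = (1, 0, 0, 4, 1, 0)

v_11(a) = 3 ≥ 1, so the series converges in ℤ_11 to 1/(1 − a) = 1/(1 − 19965) = -1/19964. Expand this rational in ℤ_11: compute digits iteratively via d_i = x_i mod 11, x_{i+1} = (x_i − d_i)/11. The first 6 digits are (1, 0, 0, 4, 1, 0).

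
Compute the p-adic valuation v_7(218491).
v_7(218491) = 5

v_7(n) is the largest exponent k such that 7^k divides n. Factor out: 218491 = 7^5 · 13. (Sign doesn't affect v_p.) So v_7(218491) = 5.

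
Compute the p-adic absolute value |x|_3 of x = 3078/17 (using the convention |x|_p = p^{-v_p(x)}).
|3078/17|_3 = 1/81

Step 1 — compute v_3(x) by factoring powers of 3 out of the numerator and denominator: v_3(3078/17) = 4. Step 2 — apply |x|_p = p^{-v_p(x)} = 3^{-4} = 1/81.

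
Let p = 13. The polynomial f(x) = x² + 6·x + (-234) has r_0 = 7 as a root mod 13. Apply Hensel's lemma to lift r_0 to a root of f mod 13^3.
r_2 = 1307 (mod 2197)

Hensel: r_{i+1} = r_i − f(r_i)·(f′(r_i))^{-1} mod 13^{i+2}, f′(x) = 2x + 6. Iterate:
  r_0 = 7 (mod 13)
  r_1 = 124 (mod 169)
  r_2 = 1307 (mod 2197)
Final: r = 1307 satisfies f(r) ≡ 0 mod 13^3.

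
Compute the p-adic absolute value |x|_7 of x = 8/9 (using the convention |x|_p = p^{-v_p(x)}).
|8/9|_7 = 1

Step 1 — compute v_7(x) by factoring powers of 7 out of the numerator and denominator: v_7(8/9) = 0. Step 2 — apply |x|_p = p^{-v_p(x)} = 7^{0} = 1.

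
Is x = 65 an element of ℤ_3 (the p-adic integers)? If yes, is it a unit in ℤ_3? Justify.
x ∈ ℤ_3^× (unit); v_3(x) = 0

ℤ_3 = {x ∈ ℚ_3 : v_3(x) ≥ 0} and ℤ_3^× = {x ∈ ℤ_3 : v_3(x) = 0}. Here v_3(65) = v_3(num) − v_3(den) = 0; compare against these criteria.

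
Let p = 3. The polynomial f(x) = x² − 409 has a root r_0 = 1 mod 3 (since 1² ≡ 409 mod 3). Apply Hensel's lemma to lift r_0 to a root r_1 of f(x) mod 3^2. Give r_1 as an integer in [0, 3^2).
r_1 = 7 (mod 9)

Hensel's recurrence: r_{i+1} = r_i − f(r_i)·(f′(r_i))^{-1} mod 3^{i+2}, with f′(x) = 2x. Iterate:
  r_0 = 1 (mod 3)
  r_1 = 7 (mod 9)
Final: r_1 = 7, and one checks f(r_1) ≡ 0 mod 3^2.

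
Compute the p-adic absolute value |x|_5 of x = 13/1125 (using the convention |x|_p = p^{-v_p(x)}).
|13/1125|_5 = 125

Step 1 — compute v_5(x) by factoring powers of 5 out of the numerator and denominator: v_5(13/1125) = -3. Step 2 — apply |x|_p = p^{-v_p(x)} = 5^{3} = 125.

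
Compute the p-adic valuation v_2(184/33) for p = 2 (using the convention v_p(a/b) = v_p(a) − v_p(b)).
v_2(184/33) = 3

Factor powers of 2 from the numerator and denominator of the reduced fraction: 184 = 2^3 · 23 and 33 = 2^0 · 33. Apply v_p(a/b) = v_p(a) − v_p(b): v_2(184/33) = 3 − 0 = 3.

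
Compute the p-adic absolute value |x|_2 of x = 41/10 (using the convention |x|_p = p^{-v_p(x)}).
|41/10|_2 = 2

Step 1 — compute v_2(x) by factoring powers of 2 out of the numerator and denominator: v_2(41/10) = -1. Step 2 — apply |x|_p = p^{-v_p(x)} = 2^{1} = 2.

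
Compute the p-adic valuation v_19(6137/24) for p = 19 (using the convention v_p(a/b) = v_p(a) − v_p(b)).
v_19(6137/24) = 2

Factor powers of 19 from the numerator and denominator of the reduced fraction: 6137 = 19^2 · 17 and 24 = 19^0 · 24. Apply v_p(a/b) = v_p(a) − v_p(b): v_19(6137/24) = 2 − 0 = 2.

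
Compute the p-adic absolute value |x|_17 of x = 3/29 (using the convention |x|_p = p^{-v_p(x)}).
|3/29|_17 = 1

Step 1 — compute v_17(x) by factoring powers of 17 out of the numerator and denominator: v_17(3/29) = 0. Step 2 — apply |x|_p = p^{-v_p(x)} = 17^{0} = 1.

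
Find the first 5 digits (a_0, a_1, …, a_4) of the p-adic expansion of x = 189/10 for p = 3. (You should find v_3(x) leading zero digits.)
(a_0, …, a_4) = (0, 0, 0, 1, 2)

v_3(189/10) = 3, so a_0 = ... = a_2 = 0. Factor out: x = 3^3 · u with u = 7/10 a unit in ℤ_3. Expand u iteratively via a_{v+i} = u_i mod 3, u_{i+1} = (u_i − a_{v+i})/3:
  u_0 = 7/10;  a_3 = 1;  u_1 = (u_0 − 1)/3 = -1/10
  u_1 = -1/10;  a_4 = 2;  u_2 = (u_1 − 2)/3 = -7/10
Digits: (0, 0, 0, 1, 2).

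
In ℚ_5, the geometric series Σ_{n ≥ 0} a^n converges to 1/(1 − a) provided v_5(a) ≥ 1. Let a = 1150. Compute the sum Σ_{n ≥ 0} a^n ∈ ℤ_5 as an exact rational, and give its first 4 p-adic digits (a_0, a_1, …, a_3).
Σ a^n = 1/(1 − a) = -1/1149;  first 4 digits = (1, 0, 1, 4)

v_5(a) = 2 ≥ 1, so the series converges in ℤ_5 to 1/(1 − a) = 1/(1 − 1150) = -1/1149. Expand this rational in ℤ_5: compute digits iteratively via d_i = x_i mod 5, x_{i+1} = (x_i − d_i)/5. The first 4 digits are (1, 0, 1, 4).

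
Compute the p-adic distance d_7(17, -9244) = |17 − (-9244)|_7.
d_7(17, -9244) = 1/343

Step 1 — x − y = 17 − (-9244) = 9261. Step 2 — v_7(9261) = 3 (factor: 9261 = (7^3 · 27); the sign does not affect v_p). Step 3 — |x − y|_7 = 7^{-3} = 1/343.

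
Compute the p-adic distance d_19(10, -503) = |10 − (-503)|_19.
d_19(10, -503) = 1/19

Step 1 — x − y = 10 − (-503) = 513. Step 2 — v_19(513) = 1 (factor: 513 = (19^1 · 27); the sign does not affect v_p). Step 3 — |x − y|_19 = 19^{-1} = 1/19.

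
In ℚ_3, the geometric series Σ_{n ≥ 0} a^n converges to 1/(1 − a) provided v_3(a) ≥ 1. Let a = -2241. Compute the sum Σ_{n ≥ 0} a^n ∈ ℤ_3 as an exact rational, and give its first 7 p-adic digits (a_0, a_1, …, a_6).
Σ a^n = 1/(1 − a) = 1/2242;  first 7 digits = (1, 0, 0, 1, 2, 2, 0)

v_3(a) = 3 ≥ 1, so the series converges in ℤ_3 to 1/(1 − a) = 1/(1 − (-2241)) = 1/2242. Expand this rational in ℤ_3: compute digits iteratively via d_i = x_i mod 3, x_{i+1} = (x_i − d_i)/3. The first 7 digits are (1, 0, 0, 1, 2, 2, 0).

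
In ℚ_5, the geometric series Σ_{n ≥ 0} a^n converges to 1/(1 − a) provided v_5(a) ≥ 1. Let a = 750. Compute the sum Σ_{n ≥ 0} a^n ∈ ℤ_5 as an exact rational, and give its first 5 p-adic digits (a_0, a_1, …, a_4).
Σ a^n = 1/(1 − a) = -1/749;  first 5 digits = (1, 0, 0, 1, 1)

v_5(a) = 3 ≥ 1, so the series converges in ℤ_5 to 1/(1 − a) = 1/(1 − 750) = -1/749. Expand this rational in ℤ_5: compute digits iteratively via d_i = x_i mod 5, x_{i+1} = (x_i − d_i)/5. The first 5 digits are (1, 0, 0, 1, 1).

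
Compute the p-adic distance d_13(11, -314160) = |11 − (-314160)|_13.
d_13(11, -314160) = 1/28561

Step 1 — x − y = 11 − (-314160) = 314171. Step 2 — v_13(314171) = 4 (factor: 314171 = (13^4 · 11); the sign does not affect v_p). Step 3 — |x − y|_13 = 13^{-4} = 1/28561.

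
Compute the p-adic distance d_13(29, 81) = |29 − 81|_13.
d_13(29, 81) = 1/13

Step 1 — x − y = 29 − 81 = -52. Step 2 — v_13(-52) = 1 (factor: -52 = −(13^1 · 4); the sign does not affect v_p). Step 3 — |x − y|_13 = 13^{-1} = 1/13.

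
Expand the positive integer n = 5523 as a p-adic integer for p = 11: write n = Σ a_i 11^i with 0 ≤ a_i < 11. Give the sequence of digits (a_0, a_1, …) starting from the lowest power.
(a_0, a_1, …) = (1, 7, 1, 4)

Repeated division by 11 gives the digits low-to-high: 5523 = 1 + 7·11^1 + 1·11^2 + 4·11^3. Digit sequence: (1, 7, 1, 4).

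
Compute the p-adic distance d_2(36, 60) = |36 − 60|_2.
d_2(36, 60) = 1/8

Step 1 — x − y = 36 − 60 = -24. Step 2 — v_2(-24) = 3 (factor: -24 = −(2^3 · 3); the sign does not affect v_p). Step 3 — |x − y|_2 = 2^{-3} = 1/8.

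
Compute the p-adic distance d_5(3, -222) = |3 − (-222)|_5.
d_5(3, -222) = 1/25

Step 1 — x − y = 3 − (-222) = 225. Step 2 — v_5(225) = 2 (factor: 225 = (5^2 · 9); the sign does not affect v_p). Step 3 — |x − y|_5 = 5^{-2} = 1/25.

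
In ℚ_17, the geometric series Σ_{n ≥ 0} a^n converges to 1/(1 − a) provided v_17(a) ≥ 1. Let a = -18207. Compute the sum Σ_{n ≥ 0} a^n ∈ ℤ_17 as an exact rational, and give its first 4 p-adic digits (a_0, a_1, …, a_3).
Σ a^n = 1/(1 − a) = 1/18208;  first 4 digits = (1, 0, 5, 13)

v_17(a) = 2 ≥ 1, so the series converges in ℤ_17 to 1/(1 − a) = 1/(1 − (-18207)) = 1/18208. Expand this rational in ℤ_17: compute digits iteratively via d_i = x_i mod 17, x_{i+1} = (x_i − d_i)/17. The first 4 digits are (1, 0, 5, 13).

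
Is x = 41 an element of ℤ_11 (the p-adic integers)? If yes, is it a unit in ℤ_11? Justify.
x ∈ ℤ_11^× (unit); v_11(x) = 0

ℤ_11 = {x ∈ ℚ_11 : v_11(x) ≥ 0} and ℤ_11^× = {x ∈ ℤ_11 : v_11(x) = 0}. Here v_11(41) = v_11(num) − v_11(den) = 0; compare against these criteria.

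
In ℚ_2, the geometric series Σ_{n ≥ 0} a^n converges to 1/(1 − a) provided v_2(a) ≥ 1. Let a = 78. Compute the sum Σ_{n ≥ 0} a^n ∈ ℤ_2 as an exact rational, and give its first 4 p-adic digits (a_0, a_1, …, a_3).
Σ a^n = 1/(1 − a) = -1/77;  first 4 digits = (1, 1, 0, 1)

v_2(a) = 1 ≥ 1, so the series converges in ℤ_2 to 1/(1 − a) = 1/(1 − 78) = -1/77. Expand this rational in ℤ_2: compute digits iteratively via d_i = x_i mod 2, x_{i+1} = (x_i − d_i)/2. The first 4 digits are (1, 1, 0, 1).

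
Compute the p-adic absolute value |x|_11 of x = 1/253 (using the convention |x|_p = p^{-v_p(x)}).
|1/253|_11 = 11

Step 1 — compute v_11(x) by factoring powers of 11 out of the numerator and denominator: v_11(1/253) = -1. Step 2 — apply |x|_p = p^{-v_p(x)} = 11^{1} = 11.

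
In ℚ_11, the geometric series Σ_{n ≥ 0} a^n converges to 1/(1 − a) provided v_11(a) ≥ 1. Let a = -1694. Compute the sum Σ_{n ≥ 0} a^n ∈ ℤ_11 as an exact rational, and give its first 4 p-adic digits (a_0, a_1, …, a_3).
Σ a^n = 1/(1 − a) = 1/1695;  first 4 digits = (1, 0, 8, 9)

v_11(a) = 2 ≥ 1, so the series converges in ℤ_11 to 1/(1 − a) = 1/(1 − (-1694)) = 1/1695. Expand this rational in ℤ_11: compute digits iteratively via d_i = x_i mod 11, x_{i+1} = (x_i − d_i)/11. The first 4 digits are (1, 0, 8, 9).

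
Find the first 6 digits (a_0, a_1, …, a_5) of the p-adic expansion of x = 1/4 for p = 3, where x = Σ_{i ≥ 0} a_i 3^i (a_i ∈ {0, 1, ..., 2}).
(a_0, …, a_5) = (1, 2, 0, 2, 0, 2)

v_3(1/4) = 0 (numerator and denominator both coprime to 3), so x ∈ ℤ_3^×. Compute digits iteratively via a_i = x_i mod 3, x_{i+1} = (x_i − a_i)/3, with x_0 = x:
  x_0 = 1/4;  a_0 = 1;  x_1 = (x_0 − 1)/3 = -1/4
  x_1 = -1/4;  a_1 = 2;  x_2 = (x_1 − 2)/3 = -3/4
  x_2 = -3/4;  a_2 = 0;  x_3 = (x_2 − 0)/3 = -1/4
  x_3 = -1/4;  a_3 = 2;  x_4 = (x_3 − 2)/3 = -3/4
  x_4 = -3/4;  a_4 = 0;  x_5 = (x_4 − 0)/3 = -1/4
  x_5 = -1/4;  a_5 = 2;  x_6 = (x_5 − 2)/3 = -3/4
Digits: (1, 2, 0, 2, 0, 2).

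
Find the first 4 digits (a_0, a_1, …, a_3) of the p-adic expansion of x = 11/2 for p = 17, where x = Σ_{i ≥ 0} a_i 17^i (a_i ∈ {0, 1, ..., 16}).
(a_0, …, a_3) = (14, 8, 8, 8)

v_17(11/2) = 0 (numerator and denominator both coprime to 17), so x ∈ ℤ_17^×. Compute digits iteratively via a_i = x_i mod 17, x_{i+1} = (x_i − a_i)/17, with x_0 = x:
  x_0 = 11/2;  a_0 = 14;  x_1 = (x_0 − 14)/17 = -1/2
  x_1 = -1/2;  a_1 = 8;  x_2 = (x_1 − 8)/17 = -1/2
  x_2 = -1/2;  a_2 = 8;  x_3 = (x_2 − 8)/17 = -1/2
  x_3 = -1/2;  a_3 = 8;  x_4 = (x_3 − 8)/17 = -1/2
Digits: (14, 8, 8, 8).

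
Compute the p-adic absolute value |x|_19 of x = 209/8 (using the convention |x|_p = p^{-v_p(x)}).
|209/8|_19 = 1/19

Step 1 — compute v_19(x) by factoring powers of 19 out of the numerator and denominator: v_19(209/8) = 1. Step 2 — apply |x|_p = p^{-v_p(x)} = 19^{-1} = 1/19.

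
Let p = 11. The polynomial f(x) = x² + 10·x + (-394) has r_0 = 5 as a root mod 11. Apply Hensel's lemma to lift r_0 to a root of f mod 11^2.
r_1 = 27 (mod 121)

Hensel: r_{i+1} = r_i − f(r_i)·(f′(r_i))^{-1} mod 11^{i+2}, f′(x) = 2x + 10. Iterate:
  r_0 = 5 (mod 11)
  r_1 = 27 (mod 121)
Final: r = 27 satisfies f(r) ≡ 0 mod 11^2.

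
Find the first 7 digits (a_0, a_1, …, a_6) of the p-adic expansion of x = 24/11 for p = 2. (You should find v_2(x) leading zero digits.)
(a_0, …, a_6) = (0, 0, 0, 1, 0, 0, 1)

v_2(24/11) = 3, so a_0 = ... = a_2 = 0. Factor out: x = 2^3 · u with u = 3/11 a unit in ℤ_2. Expand u iteratively via a_{v+i} = u_i mod 2, u_{i+1} = (u_i − a_{v+i})/2:
  u_0 = 3/11;  a_3 = 1;  u_1 = (u_0 − 1)/2 = -4/11
  u_1 = -4/11;  a_4 = 0;  u_2 = (u_1 − 0)/2 = -2/11
  u_2 = -2/11;  a_5 = 0;  u_3 = (u_2 − 0)/2 = -1/11
  u_3 = -1/11;  a_6 = 1;  u_4 = (u_3 − 1)/2 = -6/11
Digits: (0, 0, 0, 1, 0, 0, 1).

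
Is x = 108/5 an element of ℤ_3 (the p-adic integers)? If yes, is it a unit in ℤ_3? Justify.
x ∈ ℤ_3 but not a unit; v_3(x) = 3 > 0

ℤ_3 = {x ∈ ℚ_3 : v_3(x) ≥ 0} and ℤ_3^× = {x ∈ ℤ_3 : v_3(x) = 0}. Here v_3(108/5) = v_3(num) − v_3(den) = 3; compare against these criteria.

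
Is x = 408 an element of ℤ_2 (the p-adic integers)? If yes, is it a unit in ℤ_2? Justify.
x ∈ ℤ_2 but not a unit; v_2(x) = 3 > 0

ℤ_2 = {x ∈ ℚ_2 : v_2(x) ≥ 0} and ℤ_2^× = {x ∈ ℤ_2 : v_2(x) = 0}. Here v_2(408) = v_2(num) − v_2(den) = 3; compare against these criteria.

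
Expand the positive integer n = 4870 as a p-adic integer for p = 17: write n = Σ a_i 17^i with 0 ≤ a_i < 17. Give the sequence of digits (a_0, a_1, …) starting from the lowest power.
(a_0, a_1, …) = (8, 14, 16)

Repeated division by 17 gives the digits low-to-high: 4870 = 8 + 14·17^1 + 16·17^2. Digit sequence: (8, 14, 16).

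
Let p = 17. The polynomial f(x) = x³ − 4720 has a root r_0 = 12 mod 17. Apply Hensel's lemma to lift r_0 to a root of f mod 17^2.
r_1 = 233 (mod 289)

Hensel: r_{i+1} = r_i − f(r_i)/f′(r_i) mod 17^{i+2}, where f′(x) = 3x². Iterate:
  r_0 = 12 (mod 17)
  r_1 = 233 (mod 289)
Final: r = 233 with f(r) ≡ 0 mod 17^2.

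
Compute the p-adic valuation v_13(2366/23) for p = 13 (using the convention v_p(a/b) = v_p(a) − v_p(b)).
v_13(2366/23) = 2

Factor powers of 13 from the numerator and denominator of the reduced fraction: 2366 = 13^2 · 14 and 23 = 13^0 · 23. Apply v_p(a/b) = v_p(a) − v_p(b): v_13(2366/23) = 2 − 0 = 2.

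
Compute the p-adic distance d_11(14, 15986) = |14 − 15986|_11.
d_11(14, 15986) = 1/1331

Step 1 — x − y = 14 − 15986 = -15972. Step 2 — v_11(-15972) = 3 (factor: -15972 = −(11^3 · 12); the sign does not affect v_p). Step 3 — |x − y|_11 = 11^{-3} = 1/1331.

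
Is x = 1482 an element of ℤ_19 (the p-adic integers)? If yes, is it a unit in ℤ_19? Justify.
x ∈ ℤ_19 but not a unit; v_19(x) = 1 > 0

ℤ_19 = {x ∈ ℚ_19 : v_19(x) ≥ 0} and ℤ_19^× = {x ∈ ℤ_19 : v_19(x) = 0}. Here v_19(1482) = v_19(num) − v_19(den) = 1; compare against these criteria.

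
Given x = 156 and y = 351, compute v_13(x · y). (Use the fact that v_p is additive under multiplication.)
v_13(54756) = 2

v_p(x) = 1 (factor: 156 = 13^1 · 12); v_p(y) = 1 (factor: 351 = 13^1 · 27). Additivity: v_p(xy) = v_p(x) + v_p(y) = 1 + 1 = 2. (Direct check: xy = 54756 = 13^2 · (324).)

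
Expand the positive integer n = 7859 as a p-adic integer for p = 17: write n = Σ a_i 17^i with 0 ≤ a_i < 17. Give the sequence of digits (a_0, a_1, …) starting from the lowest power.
(a_0, a_1, …) = (5, 3, 10, 1)

Repeated division by 17 gives the digits low-to-high: 7859 = 5 + 3·17^1 + 10·17^2 + 1·17^3. Digit sequence: (5, 3, 10, 1).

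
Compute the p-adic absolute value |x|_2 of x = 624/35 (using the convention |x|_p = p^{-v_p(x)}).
|624/35|_2 = 1/16

Step 1 — compute v_2(x) by factoring powers of 2 out of the numerator and denominator: v_2(624/35) = 4. Step 2 — apply |x|_p = p^{-v_p(x)} = 2^{-4} = 1/16.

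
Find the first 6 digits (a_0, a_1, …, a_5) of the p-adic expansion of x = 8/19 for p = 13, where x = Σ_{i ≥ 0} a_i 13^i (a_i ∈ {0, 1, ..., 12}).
(a_0, …, a_5) = (10, 2, 8, 11, 8, 0)

v_13(8/19) = 0 (numerator and denominator both coprime to 13), so x ∈ ℤ_13^×. Compute digits iteratively via a_i = x_i mod 13, x_{i+1} = (x_i − a_i)/13, with x_0 = x:
  x_0 = 8/19;  a_0 = 10;  x_1 = (x_0 − 10)/13 = -14/19
  x_1 = -14/19;  a_1 = 2;  x_2 = (x_1 − 2)/13 = -4/19
  x_2 = -4/19;  a_2 = 8;  x_3 = (x_2 − 8)/13 = -12/19
  x_3 = -12/19;  a_3 = 11;  x_4 = (x_3 − 11)/13 = -17/19
  x_4 = -17/19;  a_4 = 8;  x_5 = (x_4 − 8)/13 = -13/19
  x_5 = -13/19;  a_5 = 0;  x_6 = (x_5 − 0)/13 = -1/19
Digits: (10, 2, 8, 11, 8, 0).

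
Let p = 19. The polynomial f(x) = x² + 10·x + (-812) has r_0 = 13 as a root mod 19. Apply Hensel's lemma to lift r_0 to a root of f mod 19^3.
r_2 = 4630 (mod 6859)

Hensel: r_{i+1} = r_i − f(r_i)·(f′(r_i))^{-1} mod 19^{i+2}, f′(x) = 2x + 10. Iterate:
  r_0 = 13 (mod 19)
  r_1 = 298 (mod 361)
  r_2 = 4630 (mod 6859)
Final: r = 4630 satisfies f(r) ≡ 0 mod 19^3.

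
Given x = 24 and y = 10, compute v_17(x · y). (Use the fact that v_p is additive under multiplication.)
v_17(240) = 0

v_p(x) = 0 (factor: 24 = 17^0 · 24); v_p(y) = 0 (factor: 10 = 17^0 · 10). Additivity: v_p(xy) = v_p(x) + v_p(y) = 0 + 0 = 0. (Direct check: xy = 240 = 17^0 · (240).)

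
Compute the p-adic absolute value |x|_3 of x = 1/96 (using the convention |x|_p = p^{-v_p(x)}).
|1/96|_3 = 3

Step 1 — compute v_3(x) by factoring powers of 3 out of the numerator and denominator: v_3(1/96) = -1. Step 2 — apply |x|_p = p^{-v_p(x)} = 3^{1} = 3.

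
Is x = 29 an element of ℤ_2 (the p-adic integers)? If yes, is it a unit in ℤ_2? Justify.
x ∈ ℤ_2^× (unit); v_2(x) = 0

ℤ_2 = {x ∈ ℚ_2 : v_2(x) ≥ 0} and ℤ_2^× = {x ∈ ℤ_2 : v_2(x) = 0}. Here v_2(29) = v_2(num) − v_2(den) = 0; compare against these criteria.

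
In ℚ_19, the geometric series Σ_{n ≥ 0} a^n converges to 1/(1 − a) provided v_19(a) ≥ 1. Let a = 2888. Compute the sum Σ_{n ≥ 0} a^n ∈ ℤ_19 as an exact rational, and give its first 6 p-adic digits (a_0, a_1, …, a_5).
Σ a^n = 1/(1 − a) = -1/2887;  first 6 digits = (1, 0, 8, 0, 7, 3)

v_19(a) = 2 ≥ 1, so the series converges in ℤ_19 to 1/(1 − a) = 1/(1 − 2888) = -1/2887. Expand this rational in ℤ_19: compute digits iteratively via d_i = x_i mod 19, x_{i+1} = (x_i − d_i)/19. The first 6 digits are (1, 0, 8, 0, 7, 3).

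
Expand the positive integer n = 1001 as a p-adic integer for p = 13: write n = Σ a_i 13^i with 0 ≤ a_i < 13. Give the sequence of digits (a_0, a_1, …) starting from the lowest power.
(a_0, a_1, …) = (0, 12, 5)

Repeated division by 13 gives the digits low-to-high: 1001 = 12·13^1 + 5·13^2. Digit sequence: (0, 12, 5).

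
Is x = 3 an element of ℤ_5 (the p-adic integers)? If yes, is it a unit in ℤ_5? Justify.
x ∈ ℤ_5^× (unit); v_5(x) = 0

ℤ_5 = {x ∈ ℚ_5 : v_5(x) ≥ 0} and ℤ_5^× = {x ∈ ℤ_5 : v_5(x) = 0}. Here v_5(3) = v_5(num) − v_5(den) = 0; compare against these criteria.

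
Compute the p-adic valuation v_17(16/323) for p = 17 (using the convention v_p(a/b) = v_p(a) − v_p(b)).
v_17(16/323) = -1

Factor powers of 17 from the numerator and denominator of the reduced fraction: 16 = 17^0 · 16 and 323 = 17^1 · 19. Apply v_p(a/b) = v_p(a) − v_p(b): v_17(16/323) = 0 − 1 = -1.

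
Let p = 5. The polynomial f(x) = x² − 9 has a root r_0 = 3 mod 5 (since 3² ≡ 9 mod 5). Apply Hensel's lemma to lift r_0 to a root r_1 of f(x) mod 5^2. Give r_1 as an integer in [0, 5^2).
r_1 = 3 (mod 25)

Hensel's recurrence: r_{i+1} = r_i − f(r_i)·(f′(r_i))^{-1} mod 5^{i+2}, with f′(x) = 2x. Iterate:
  r_0 = 3 (mod 5)
  r_1 = 3 (mod 25)
Final: r_1 = 3, and one checks f(r_1) ≡ 0 mod 5^2.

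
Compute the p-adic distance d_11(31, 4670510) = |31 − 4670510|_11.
d_11(31, 4670510) = 1/161051

Step 1 — x − y = 31 − 4670510 = -4670479. Step 2 — v_11(-4670479) = 5 (factor: -4670479 = −(11^5 · 29); the sign does not affect v_p). Step 3 — |x − y|_11 = 11^{-5} = 1/161051.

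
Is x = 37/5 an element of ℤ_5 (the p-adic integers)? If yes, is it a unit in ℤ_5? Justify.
x ∉ ℤ_5 (v_5(x) = -1 < 0)

ℤ_5 = {x ∈ ℚ_5 : v_5(x) ≥ 0} and ℤ_5^× = {x ∈ ℤ_5 : v_5(x) = 0}. Here v_5(37/5) = v_5(num) − v_5(den) = -1; compare against these criteria.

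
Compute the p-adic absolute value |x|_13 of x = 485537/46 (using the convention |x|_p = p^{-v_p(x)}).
|485537/46|_13 = 1/28561

Step 1 — compute v_13(x) by factoring powers of 13 out of the numerator and denominator: v_13(485537/46) = 4. Step 2 — apply |x|_p = p^{-v_p(x)} = 13^{-4} = 1/28561.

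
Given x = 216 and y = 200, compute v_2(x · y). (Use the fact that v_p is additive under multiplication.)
v_2(43200) = 6

v_p(x) = 3 (factor: 216 = 2^3 · 27); v_p(y) = 3 (factor: 200 = 2^3 · 25). Additivity: v_p(xy) = v_p(x) + v_p(y) = 3 + 3 = 6. (Direct check: xy = 43200 = 2^6 · (675).)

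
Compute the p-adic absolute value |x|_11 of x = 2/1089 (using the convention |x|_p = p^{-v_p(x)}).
|2/1089|_11 = 121

Step 1 — compute v_11(x) by factoring powers of 11 out of the numerator and denominator: v_11(2/1089) = -2. Step 2 — apply |x|_p = p^{-v_p(x)} = 11^{2} = 121.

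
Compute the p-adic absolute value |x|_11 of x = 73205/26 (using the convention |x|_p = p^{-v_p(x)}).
|73205/26|_11 = 1/14641

Step 1 — compute v_11(x) by factoring powers of 11 out of the numerator and denominator: v_11(73205/26) = 4. Step 2 — apply |x|_p = p^{-v_p(x)} = 11^{-4} = 1/14641.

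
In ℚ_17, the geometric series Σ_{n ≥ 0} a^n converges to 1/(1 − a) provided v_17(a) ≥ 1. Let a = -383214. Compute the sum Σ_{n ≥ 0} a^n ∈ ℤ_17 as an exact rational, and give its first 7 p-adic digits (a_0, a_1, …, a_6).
Σ a^n = 1/(1 − a) = 1/383215;  first 7 digits = (1, 0, 0, 7, 12, 16, 14)

v_17(a) = 3 ≥ 1, so the series converges in ℤ_17 to 1/(1 − a) = 1/(1 − (-383214)) = 1/383215. Expand this rational in ℤ_17: compute digits iteratively via d_i = x_i mod 17, x_{i+1} = (x_i − d_i)/17. The first 7 digits are (1, 0, 0, 7, 12, 16, 14).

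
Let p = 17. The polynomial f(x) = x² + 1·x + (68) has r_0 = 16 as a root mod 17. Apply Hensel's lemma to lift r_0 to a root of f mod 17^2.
r_1 = 67 (mod 289)

Hensel: r_{i+1} = r_i − f(r_i)·(f′(r_i))^{-1} mod 17^{i+2}, f′(x) = 2x + 1. Iterate:
  r_0 = 16 (mod 17)
  r_1 = 67 (mod 289)
Final: r = 67 satisfies f(r) ≡ 0 mod 17^2.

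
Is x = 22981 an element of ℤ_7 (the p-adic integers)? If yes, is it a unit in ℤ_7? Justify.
x ∈ ℤ_7 but not a unit; v_7(x) = 3 > 0

ℤ_7 = {x ∈ ℚ_7 : v_7(x) ≥ 0} and ℤ_7^× = {x ∈ ℤ_7 : v_7(x) = 0}. Here v_7(22981) = v_7(num) − v_7(den) = 3; compare against these criteria.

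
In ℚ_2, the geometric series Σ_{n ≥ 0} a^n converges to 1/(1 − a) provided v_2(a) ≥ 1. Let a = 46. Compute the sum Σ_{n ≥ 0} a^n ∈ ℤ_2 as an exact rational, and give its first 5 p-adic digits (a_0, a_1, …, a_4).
Σ a^n = 1/(1 − a) = -1/45;  first 5 digits = (1, 1, 0, 1, 1)

v_2(a) = 1 ≥ 1, so the series converges in ℤ_2 to 1/(1 − a) = 1/(1 − 46) = -1/45. Expand this rational in ℤ_2: compute digits iteratively via d_i = x_i mod 2, x_{i+1} = (x_i − d_i)/2. The first 5 digits are (1, 1, 0, 1, 1).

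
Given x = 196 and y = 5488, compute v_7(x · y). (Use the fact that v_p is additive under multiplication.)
v_7(1075648) = 5

v_p(x) = 2 (factor: 196 = 7^2 · 4); v_p(y) = 3 (factor: 5488 = 7^3 · 16). Additivity: v_p(xy) = v_p(x) + v_p(y) = 2 + 3 = 5. (Direct check: xy = 1075648 = 7^5 · (64).)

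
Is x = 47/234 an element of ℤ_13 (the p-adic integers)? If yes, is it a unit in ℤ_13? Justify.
x ∉ ℤ_13 (v_13(x) = -1 < 0)

ℤ_13 = {x ∈ ℚ_13 : v_13(x) ≥ 0} and ℤ_13^× = {x ∈ ℤ_13 : v_13(x) = 0}. Here v_13(47/234) = v_13(num) − v_13(den) = -1; compare against these criteria.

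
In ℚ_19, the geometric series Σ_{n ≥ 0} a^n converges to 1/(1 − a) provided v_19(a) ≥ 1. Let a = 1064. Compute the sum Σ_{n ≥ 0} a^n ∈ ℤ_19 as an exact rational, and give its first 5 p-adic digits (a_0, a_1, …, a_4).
Σ a^n = 1/(1 − a) = -1/1063;  first 5 digits = (1, 18, 3, 12, 18)

v_19(a) = 1 ≥ 1, so the series converges in ℤ_19 to 1/(1 − a) = 1/(1 − 1064) = -1/1063. Expand this rational in ℤ_19: compute digits iteratively via d_i = x_i mod 19, x_{i+1} = (x_i − d_i)/19. The first 5 digits are (1, 18, 3, 12, 18).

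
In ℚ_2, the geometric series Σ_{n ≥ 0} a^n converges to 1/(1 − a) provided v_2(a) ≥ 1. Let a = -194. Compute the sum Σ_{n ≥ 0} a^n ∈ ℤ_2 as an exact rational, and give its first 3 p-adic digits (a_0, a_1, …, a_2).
Σ a^n = 1/(1 − a) = 1/195;  first 3 digits = (1, 1, 0)

v_2(a) = 1 ≥ 1, so the series converges in ℤ_2 to 1/(1 − a) = 1/(1 − (-194)) = 1/195. Expand this rational in ℤ_2: compute digits iteratively via d_i = x_i mod 2, x_{i+1} = (x_i − d_i)/2. The first 3 digits are (1, 1, 0).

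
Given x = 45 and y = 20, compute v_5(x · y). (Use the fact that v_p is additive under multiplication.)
v_5(900) = 2

v_p(x) = 1 (factor: 45 = 5^1 · 9); v_p(y) = 1 (factor: 20 = 5^1 · 4). Additivity: v_p(xy) = v_p(x) + v_p(y) = 1 + 1 = 2. (Direct check: xy = 900 = 5^2 · (36).)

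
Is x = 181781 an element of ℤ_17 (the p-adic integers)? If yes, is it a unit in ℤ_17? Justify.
x ∈ ℤ_17 but not a unit; v_17(x) = 3 > 0

ℤ_17 = {x ∈ ℚ_17 : v_17(x) ≥ 0} and ℤ_17^× = {x ∈ ℤ_17 : v_17(x) = 0}. Here v_17(181781) = v_17(num) − v_17(den) = 3; compare against these criteria.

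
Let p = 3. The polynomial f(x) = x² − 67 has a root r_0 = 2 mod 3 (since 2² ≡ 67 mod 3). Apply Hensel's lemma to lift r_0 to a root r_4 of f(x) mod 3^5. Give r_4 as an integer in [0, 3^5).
r_4 = 119 (mod 243)

Hensel's recurrence: r_{i+1} = r_i − f(r_i)·(f′(r_i))^{-1} mod 3^{i+2}, with f′(x) = 2x. Iterate:
  r_0 = 2 (mod 3)
  r_1 = 2 (mod 9)
  r_2 = 11 (mod 27)
  r_3 = 38 (mod 81)
  r_4 = 119 (mod 243)
Final: r_4 = 119, and one checks f(r_4) ≡ 0 mod 3^5.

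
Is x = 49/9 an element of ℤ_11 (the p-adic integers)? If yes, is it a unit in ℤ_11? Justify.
x ∈ ℤ_11^× (unit); v_11(x) = 0

ℤ_11 = {x ∈ ℚ_11 : v_11(x) ≥ 0} and ℤ_11^× = {x ∈ ℤ_11 : v_11(x) = 0}. Here v_11(49/9) = v_11(num) − v_11(den) = 0; compare against these criteria.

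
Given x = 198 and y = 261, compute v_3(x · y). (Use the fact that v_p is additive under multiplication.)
v_3(51678) = 4

v_p(x) = 2 (factor: 198 = 3^2 · 22); v_p(y) = 2 (factor: 261 = 3^2 · 29). Additivity: v_p(xy) = v_p(x) + v_p(y) = 2 + 2 = 4. (Direct check: xy = 51678 = 3^4 · (638).)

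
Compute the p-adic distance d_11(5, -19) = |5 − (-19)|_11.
d_11(5, -19) = 1

Step 1 — x − y = 5 − (-19) = 24. Step 2 — v_11(24) = 0 (factor: 24 = (11^0 · 24); the sign does not affect v_p). Step 3 — |x − y|_11 = 11^{0} = 1.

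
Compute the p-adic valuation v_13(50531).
v_13(50531) = 3

v_13(n) is the largest exponent k such that 13^k divides n. Factor out: 50531 = 13^3 · 23. (Sign doesn't affect v_p.) So v_13(50531) = 3.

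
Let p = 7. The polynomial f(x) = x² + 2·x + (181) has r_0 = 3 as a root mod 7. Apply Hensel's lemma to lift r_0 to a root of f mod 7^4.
r_3 = 1179 (mod 2401)

Hensel: r_{i+1} = r_i − f(r_i)·(f′(r_i))^{-1} mod 7^{i+2}, f′(x) = 2x + 2. Iterate:
  r_0 = 3 (mod 7)
  r_1 = 3 (mod 49)
  r_2 = 150 (mod 343)
  r_3 = 1179 (mod 2401)
Final: r = 1179 satisfies f(r) ≡ 0 mod 7^4.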